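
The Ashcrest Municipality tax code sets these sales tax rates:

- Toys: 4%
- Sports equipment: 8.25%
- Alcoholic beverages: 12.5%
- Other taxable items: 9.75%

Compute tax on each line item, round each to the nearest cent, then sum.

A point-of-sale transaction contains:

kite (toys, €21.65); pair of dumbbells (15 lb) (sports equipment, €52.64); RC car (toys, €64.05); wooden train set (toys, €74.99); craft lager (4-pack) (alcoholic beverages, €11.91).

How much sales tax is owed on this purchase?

Kite €21.65: toys → 4% → €0.87
Pair of dumbbells (15 lb) €52.64: sports equipment → 8.25% → €4.34
RC car €64.05: toys → 4% → €2.56
Wooden train set €74.99: toys → 4% → €3.00
Craft lager (4-pack) €11.91: alcoholic beverages → 12.5% → €1.49
Total tax = €0.87 + €4.34 + €2.56 + €3.00 + €1.49 = €12.26

€12.26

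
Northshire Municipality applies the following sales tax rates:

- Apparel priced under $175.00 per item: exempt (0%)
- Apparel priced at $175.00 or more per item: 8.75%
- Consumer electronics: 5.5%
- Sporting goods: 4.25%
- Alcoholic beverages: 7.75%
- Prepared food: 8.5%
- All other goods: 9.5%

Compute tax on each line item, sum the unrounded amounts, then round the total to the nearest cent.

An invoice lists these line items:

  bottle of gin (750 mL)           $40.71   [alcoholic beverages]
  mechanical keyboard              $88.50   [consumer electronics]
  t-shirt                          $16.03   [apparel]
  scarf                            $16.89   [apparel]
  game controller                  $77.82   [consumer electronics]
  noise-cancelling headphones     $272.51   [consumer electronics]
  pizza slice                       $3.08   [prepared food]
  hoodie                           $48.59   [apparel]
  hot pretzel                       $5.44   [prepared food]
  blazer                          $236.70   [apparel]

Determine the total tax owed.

$48.73

Bottle of gin (750 mL) $40.71: alcoholic beverages → 7.75% → $3.155025
Mechanical keyboard $88.50: consumer electronics → 5.5% → $4.8675
T-shirt $16.03: apparel, under $175.00 → 0% → $0.00
Scarf $16.89: apparel, under $175.00 → 0% → $0.00
Game controller $77.82: consumer electronics → 5.5% → $4.2801
Noise-cancelling headphones $272.51: consumer electronics → 5.5% → $14.98805
Pizza slice $3.08: prepared food → 8.5% → $0.2618
Hoodie $48.59: apparel, under $175.00 → 0% → $0.00
Hot pretzel $5.44: prepared food → 8.5% → $0.4624
Blazer $236.70: apparel, $175.00 or more → 8.75% → $20.71125
Unrounded tax sum = $48.726125 → $48.73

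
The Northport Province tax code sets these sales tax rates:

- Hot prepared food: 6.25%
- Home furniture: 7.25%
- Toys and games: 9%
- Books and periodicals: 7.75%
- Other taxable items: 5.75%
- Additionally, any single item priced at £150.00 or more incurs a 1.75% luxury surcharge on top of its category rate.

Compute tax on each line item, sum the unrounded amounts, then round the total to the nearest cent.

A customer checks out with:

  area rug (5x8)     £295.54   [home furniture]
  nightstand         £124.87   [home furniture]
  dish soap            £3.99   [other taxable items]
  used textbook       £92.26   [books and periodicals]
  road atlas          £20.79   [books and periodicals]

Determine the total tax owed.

Area rug (5x8) £295.54: home furniture → 7.25% + 1.75% surcharge = 9% → £26.5986
Nightstand £124.87: home furniture → 7.25% → £9.053075
Dish soap £3.99: other taxable items → 5.75% → £0.229425
Used textbook £92.26: books and periodicals → 7.75% → £7.15015
Road atlas £20.79: books and periodicals → 7.75% → £1.611225
Unrounded tax sum = £44.642475 → £44.64

£44.64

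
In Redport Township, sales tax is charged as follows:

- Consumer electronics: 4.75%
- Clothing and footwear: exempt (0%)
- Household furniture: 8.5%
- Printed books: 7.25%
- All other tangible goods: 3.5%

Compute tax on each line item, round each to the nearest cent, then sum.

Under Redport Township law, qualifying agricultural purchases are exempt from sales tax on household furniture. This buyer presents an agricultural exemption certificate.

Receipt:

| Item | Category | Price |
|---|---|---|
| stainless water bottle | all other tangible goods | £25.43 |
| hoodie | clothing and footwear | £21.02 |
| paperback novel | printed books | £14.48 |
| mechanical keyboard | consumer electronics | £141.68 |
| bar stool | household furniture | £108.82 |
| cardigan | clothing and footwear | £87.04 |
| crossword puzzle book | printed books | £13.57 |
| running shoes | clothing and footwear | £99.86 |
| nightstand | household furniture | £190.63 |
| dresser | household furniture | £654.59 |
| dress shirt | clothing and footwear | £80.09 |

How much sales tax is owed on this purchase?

£9.65

Stainless water bottle £25.43: all other tangible goods → 3.5% → £0.89
Hoodie £21.02: clothing and footwear → 0% → £0.00
Paperback novel £14.48: printed books → 7.25% → £1.05
Mechanical keyboard £141.68: consumer electronics → 4.75% → £6.73
Bar stool £108.82: household furniture, buyer-exempt → 0% → £0.00
Cardigan £87.04: clothing and footwear → 0% → £0.00
Crossword puzzle book £13.57: printed books → 7.25% → £0.98
Running shoes £99.86: clothing and footwear → 0% → £0.00
Nightstand £190.63: household furniture, buyer-exempt → 0% → £0.00
Dresser £654.59: household furniture, buyer-exempt → 0% → £0.00
Dress shirt £80.09: clothing and footwear → 0% → £0.00
Total tax = £0.89 + £1.05 + £6.73 + £0.98 = £9.65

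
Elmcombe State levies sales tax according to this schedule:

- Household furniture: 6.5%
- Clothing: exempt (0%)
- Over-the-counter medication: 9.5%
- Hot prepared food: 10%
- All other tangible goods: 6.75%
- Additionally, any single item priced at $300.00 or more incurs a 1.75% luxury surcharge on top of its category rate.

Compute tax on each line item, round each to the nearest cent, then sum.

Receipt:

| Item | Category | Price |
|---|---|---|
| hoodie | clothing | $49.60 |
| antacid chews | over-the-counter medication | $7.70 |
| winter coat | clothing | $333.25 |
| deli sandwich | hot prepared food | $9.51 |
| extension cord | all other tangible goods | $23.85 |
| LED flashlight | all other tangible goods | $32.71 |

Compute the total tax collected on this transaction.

Hoodie $49.60: clothing → 0% → $0.00
Antacid chews $7.70: over-the-counter medication → 9.5% → $0.73
Winter coat $333.25: clothing → 0% + 1.75% surcharge = 1.75% → $5.83
Deli sandwich $9.51: hot prepared food → 10% → $0.95
Extension cord $23.85: all other tangible goods → 6.75% → $1.61
LED flashlight $32.71: all other tangible goods → 6.75% → $2.21
Total tax = $0.73 + $5.83 + $0.95 + $1.61 + $2.21 = $11.33

$11.33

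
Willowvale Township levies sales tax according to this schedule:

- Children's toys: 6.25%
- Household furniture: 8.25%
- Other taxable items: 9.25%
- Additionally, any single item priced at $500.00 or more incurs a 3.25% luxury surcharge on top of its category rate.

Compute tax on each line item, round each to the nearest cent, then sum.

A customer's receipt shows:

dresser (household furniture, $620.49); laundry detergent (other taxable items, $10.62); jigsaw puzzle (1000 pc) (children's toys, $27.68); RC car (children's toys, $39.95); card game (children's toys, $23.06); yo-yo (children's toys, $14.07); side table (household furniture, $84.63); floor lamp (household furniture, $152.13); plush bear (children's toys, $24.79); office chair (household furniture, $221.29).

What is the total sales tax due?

$118.23

Dresser $620.49: household furniture → 8.25% + 3.25% surcharge = 11.5% → $71.36
Laundry detergent $10.62: other taxable items → 9.25% → $0.98
Jigsaw puzzle (1000 pc) $27.68: children's toys → 6.25% → $1.73
RC car $39.95: children's toys → 6.25% → $2.50
Card game $23.06: children's toys → 6.25% → $1.44
Yo-yo $14.07: children's toys → 6.25% → $0.88
Side table $84.63: household furniture → 8.25% → $6.98
Floor lamp $152.13: household furniture → 8.25% → $12.55
Plush bear $24.79: children's toys → 6.25% → $1.55
Office chair $221.29: household furniture → 8.25% → $18.26
Total tax = $71.36 + $0.98 + $1.73 + $2.50 + $1.44 + $0.88 + $6.98 + $12.55 + $1.55 + $18.26 = $118.23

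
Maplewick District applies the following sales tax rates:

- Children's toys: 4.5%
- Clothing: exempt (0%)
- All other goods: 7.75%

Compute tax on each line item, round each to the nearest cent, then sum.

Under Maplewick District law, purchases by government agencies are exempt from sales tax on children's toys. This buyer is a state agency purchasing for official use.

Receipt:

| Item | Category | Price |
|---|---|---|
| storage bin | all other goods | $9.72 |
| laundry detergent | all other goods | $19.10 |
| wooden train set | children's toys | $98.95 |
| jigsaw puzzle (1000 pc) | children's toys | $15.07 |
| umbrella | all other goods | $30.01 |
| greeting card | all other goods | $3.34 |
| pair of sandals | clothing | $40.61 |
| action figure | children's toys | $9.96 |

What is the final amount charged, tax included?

$231.58

Storage bin $9.72: all other goods → 7.75% → $0.75
Laundry detergent $19.10: all other goods → 7.75% → $1.48
Wooden train set $98.95: children's toys, buyer-exempt → 0% → $0.00
Jigsaw puzzle (1000 pc) $15.07: children's toys, buyer-exempt → 0% → $0.00
Umbrella $30.01: all other goods → 7.75% → $2.33
Greeting card $3.34: all other goods → 7.75% → $0.26
Pair of sandals $40.61: clothing → 0% → $0.00
Action figure $9.96: children's toys, buyer-exempt → 0% → $0.00
Subtotal = $226.76; tax = $4.82; total due = $231.58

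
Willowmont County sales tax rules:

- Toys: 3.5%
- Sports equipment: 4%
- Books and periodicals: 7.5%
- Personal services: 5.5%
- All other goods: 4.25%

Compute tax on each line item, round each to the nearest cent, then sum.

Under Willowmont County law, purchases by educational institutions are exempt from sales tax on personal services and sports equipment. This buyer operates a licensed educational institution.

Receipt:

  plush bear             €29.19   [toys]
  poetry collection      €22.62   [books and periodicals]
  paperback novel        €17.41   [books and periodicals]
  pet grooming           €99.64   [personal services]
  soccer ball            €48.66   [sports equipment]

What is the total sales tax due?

€4.03

Plush bear €29.19: toys → 3.5% → €1.02
Poetry collection €22.62: books and periodicals → 7.5% → €1.70
Paperback novel €17.41: books and periodicals → 7.5% → €1.31
Pet grooming €99.64: personal services, buyer-exempt → 0% → €0.00
Soccer ball €48.66: sports equipment, buyer-exempt → 0% → €0.00
Total tax = €1.02 + €1.70 + €1.31 = €4.03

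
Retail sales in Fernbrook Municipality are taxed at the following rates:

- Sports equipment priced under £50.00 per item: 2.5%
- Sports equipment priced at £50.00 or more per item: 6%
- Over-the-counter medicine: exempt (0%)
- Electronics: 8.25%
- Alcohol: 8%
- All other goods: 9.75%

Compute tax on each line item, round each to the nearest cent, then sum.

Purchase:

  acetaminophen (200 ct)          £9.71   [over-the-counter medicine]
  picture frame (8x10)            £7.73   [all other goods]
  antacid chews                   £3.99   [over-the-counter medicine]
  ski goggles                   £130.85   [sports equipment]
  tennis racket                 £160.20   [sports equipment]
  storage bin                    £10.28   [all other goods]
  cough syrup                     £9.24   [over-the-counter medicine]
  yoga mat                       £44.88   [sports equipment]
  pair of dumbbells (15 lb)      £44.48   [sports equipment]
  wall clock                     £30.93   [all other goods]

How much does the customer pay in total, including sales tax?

£476.75

Acetaminophen (200 ct) £9.71: over-the-counter medicine → 0% → £0.00
Picture frame (8x10) £7.73: all other goods → 9.75% → £0.75
Antacid chews £3.99: over-the-counter medicine → 0% → £0.00
Ski goggles £130.85: sports equipment, £50.00 or more → 6% → £7.85
Tennis racket £160.20: sports equipment, £50.00 or more → 6% → £9.61
Storage bin £10.28: all other goods → 9.75% → £1.00
Cough syrup £9.24: over-the-counter medicine → 0% → £0.00
Yoga mat £44.88: sports equipment, under £50.00 → 2.5% → £1.12
Pair of dumbbells (15 lb) £44.48: sports equipment, under £50.00 → 2.5% → £1.11
Wall clock £30.93: all other goods → 9.75% → £3.02
Subtotal = £452.29; tax = £24.46; total due = £476.75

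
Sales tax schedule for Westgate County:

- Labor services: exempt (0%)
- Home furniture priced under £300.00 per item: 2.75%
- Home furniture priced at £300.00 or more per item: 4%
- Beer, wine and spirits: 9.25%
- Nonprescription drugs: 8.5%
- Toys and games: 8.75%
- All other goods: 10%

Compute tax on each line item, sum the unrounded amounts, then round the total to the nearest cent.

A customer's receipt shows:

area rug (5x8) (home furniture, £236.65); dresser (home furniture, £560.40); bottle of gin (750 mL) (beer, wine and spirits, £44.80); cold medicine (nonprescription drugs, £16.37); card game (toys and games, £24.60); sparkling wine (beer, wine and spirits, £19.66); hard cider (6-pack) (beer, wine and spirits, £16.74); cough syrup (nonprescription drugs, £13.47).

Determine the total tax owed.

Area rug (5x8) £236.65: home furniture, under £300.00 → 2.75% → £6.507875
Dresser £560.40: home furniture, £300.00 or more → 4% → £22.416
Bottle of gin (750 mL) £44.80: beer, wine and spirits → 9.25% → £4.144
Cold medicine £16.37: nonprescription drugs → 8.5% → £1.39145
Card game £24.60: toys and games → 8.75% → £2.1525
Sparkling wine £19.66: beer, wine and spirits → 9.25% → £1.81855
Hard cider (6-pack) £16.74: beer, wine and spirits → 9.25% → £1.54845
Cough syrup £13.47: nonprescription drugs → 8.5% → £1.14495
Unrounded tax sum = £41.123775 → £41.12

£41.12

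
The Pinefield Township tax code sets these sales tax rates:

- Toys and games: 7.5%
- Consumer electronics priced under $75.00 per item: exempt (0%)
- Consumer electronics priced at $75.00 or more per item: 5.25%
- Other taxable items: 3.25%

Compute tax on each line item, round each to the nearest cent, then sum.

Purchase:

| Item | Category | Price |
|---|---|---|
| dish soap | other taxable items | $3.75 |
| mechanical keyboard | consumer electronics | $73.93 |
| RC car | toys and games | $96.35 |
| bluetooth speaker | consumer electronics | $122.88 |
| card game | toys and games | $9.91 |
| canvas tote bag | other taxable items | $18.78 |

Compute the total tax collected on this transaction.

$15.15

Dish soap $3.75: other taxable items → 3.25% → $0.12
Mechanical keyboard $73.93: consumer electronics, under $75.00 → 0% → $0.00
RC car $96.35: toys and games → 7.5% → $7.23
Bluetooth speaker $122.88: consumer electronics, $75.00 or more → 5.25% → $6.45
Card game $9.91: toys and games → 7.5% → $0.74
Canvas tote bag $18.78: other taxable items → 3.25% → $0.61
Total tax = $0.12 + $7.23 + $6.45 + $0.74 + $0.61 = $15.15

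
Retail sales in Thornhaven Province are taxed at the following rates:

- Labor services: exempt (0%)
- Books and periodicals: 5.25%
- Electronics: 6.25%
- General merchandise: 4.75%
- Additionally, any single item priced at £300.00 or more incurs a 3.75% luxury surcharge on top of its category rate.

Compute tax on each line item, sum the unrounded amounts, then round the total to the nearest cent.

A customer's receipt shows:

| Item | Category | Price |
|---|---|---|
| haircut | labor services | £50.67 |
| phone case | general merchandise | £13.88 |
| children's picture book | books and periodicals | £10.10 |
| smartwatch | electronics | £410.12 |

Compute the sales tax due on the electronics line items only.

£41.01

Smartwatch £410.12: electronics → 6.25% + 3.75% surcharge = 10% → £41.012
Tax on electronics: unrounded sum = £41.012 → £41.01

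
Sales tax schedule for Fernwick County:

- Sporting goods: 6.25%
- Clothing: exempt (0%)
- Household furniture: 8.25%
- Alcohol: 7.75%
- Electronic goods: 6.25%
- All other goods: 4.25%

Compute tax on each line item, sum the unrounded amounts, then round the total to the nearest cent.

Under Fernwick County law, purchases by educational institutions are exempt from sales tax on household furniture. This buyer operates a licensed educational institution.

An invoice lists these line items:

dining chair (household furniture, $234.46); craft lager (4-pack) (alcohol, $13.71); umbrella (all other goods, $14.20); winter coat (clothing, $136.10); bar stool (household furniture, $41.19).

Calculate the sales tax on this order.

Dining chair $234.46: household furniture, buyer-exempt → 0% → $0.00
Craft lager (4-pack) $13.71: alcohol → 7.75% → $1.062525
Umbrella $14.20: all other goods → 4.25% → $0.6035
Winter coat $136.10: clothing → 0% → $0.00
Bar stool $41.19: household furniture, buyer-exempt → 0% → $0.00
Unrounded tax sum = $1.666025 → $1.67

$1.67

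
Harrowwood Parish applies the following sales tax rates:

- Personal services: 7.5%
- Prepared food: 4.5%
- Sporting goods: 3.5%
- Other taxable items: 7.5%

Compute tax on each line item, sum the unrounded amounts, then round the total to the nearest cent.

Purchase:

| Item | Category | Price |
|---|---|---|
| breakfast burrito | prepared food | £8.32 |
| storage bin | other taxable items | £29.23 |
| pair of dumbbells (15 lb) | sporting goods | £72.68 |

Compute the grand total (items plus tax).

Breakfast burrito £8.32: prepared food → 4.5% → £0.3744
Storage bin £29.23: other taxable items → 7.5% → £2.19225
Pair of dumbbells (15 lb) £72.68: sporting goods → 3.5% → £2.5438
Subtotal = £110.23; unrounded tax = £5.11045 → £5.11; total due = £115.34

£115.34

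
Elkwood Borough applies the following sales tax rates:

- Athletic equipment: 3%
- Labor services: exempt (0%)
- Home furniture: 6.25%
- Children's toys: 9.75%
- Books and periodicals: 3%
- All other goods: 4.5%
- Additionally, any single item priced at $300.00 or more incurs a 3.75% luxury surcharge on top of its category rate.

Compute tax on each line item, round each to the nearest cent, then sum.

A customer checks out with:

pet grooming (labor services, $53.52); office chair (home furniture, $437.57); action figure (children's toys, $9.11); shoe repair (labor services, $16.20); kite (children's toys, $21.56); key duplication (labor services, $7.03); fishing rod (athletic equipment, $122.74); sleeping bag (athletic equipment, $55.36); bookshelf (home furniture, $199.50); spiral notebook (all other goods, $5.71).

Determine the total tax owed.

$64.82

Pet grooming $53.52: labor services → 0% → $0.00
Office chair $437.57: home furniture → 6.25% + 3.75% surcharge = 10% → $43.76
Action figure $9.11: children's toys → 9.75% → $0.89
Shoe repair $16.20: labor services → 0% → $0.00
Kite $21.56: children's toys → 9.75% → $2.10
Key duplication $7.03: labor services → 0% → $0.00
Fishing rod $122.74: athletic equipment → 3% → $3.68
Sleeping bag $55.36: athletic equipment → 3% → $1.66
Bookshelf $199.50: home furniture → 6.25% → $12.47
Spiral notebook $5.71: all other goods → 4.5% → $0.26
Total tax = $43.76 + $0.89 + $2.10 + $3.68 + $1.66 + $12.47 + $0.26 = $64.82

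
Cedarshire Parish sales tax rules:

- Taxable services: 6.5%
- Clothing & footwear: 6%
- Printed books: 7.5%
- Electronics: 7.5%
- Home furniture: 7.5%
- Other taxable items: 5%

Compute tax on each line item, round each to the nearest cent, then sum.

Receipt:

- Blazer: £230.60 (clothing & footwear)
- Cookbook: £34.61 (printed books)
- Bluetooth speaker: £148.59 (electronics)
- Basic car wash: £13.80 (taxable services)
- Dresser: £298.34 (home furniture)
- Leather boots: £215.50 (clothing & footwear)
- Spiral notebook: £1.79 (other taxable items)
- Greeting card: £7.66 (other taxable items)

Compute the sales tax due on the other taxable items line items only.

Spiral notebook £1.79: other taxable items → 5% → £0.09
Greeting card £7.66: other taxable items → 5% → £0.38
Tax on other taxable items = £0.09 + £0.38 = £0.47

£0.47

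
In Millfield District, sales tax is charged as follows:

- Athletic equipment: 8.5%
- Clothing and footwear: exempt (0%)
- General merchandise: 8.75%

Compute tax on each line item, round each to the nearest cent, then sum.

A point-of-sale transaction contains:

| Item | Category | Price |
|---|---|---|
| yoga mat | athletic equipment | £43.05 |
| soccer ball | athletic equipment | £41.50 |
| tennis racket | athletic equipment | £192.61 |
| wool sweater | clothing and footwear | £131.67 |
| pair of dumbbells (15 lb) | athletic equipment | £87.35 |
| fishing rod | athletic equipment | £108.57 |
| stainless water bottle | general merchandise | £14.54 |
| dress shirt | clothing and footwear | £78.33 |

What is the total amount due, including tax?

£739.10

Yoga mat £43.05: athletic equipment → 8.5% → £3.66
Soccer ball £41.50: athletic equipment → 8.5% → £3.53
Tennis racket £192.61: athletic equipment → 8.5% → £16.37
Wool sweater £131.67: clothing and footwear → 0% → £0.00
Pair of dumbbells (15 lb) £87.35: athletic equipment → 8.5% → £7.42
Fishing rod £108.57: athletic equipment → 8.5% → £9.23
Stainless water bottle £14.54: general merchandise → 8.75% → £1.27
Dress shirt £78.33: clothing and footwear → 0% → £0.00
Subtotal = £697.62; tax = £41.48; total due = £739.10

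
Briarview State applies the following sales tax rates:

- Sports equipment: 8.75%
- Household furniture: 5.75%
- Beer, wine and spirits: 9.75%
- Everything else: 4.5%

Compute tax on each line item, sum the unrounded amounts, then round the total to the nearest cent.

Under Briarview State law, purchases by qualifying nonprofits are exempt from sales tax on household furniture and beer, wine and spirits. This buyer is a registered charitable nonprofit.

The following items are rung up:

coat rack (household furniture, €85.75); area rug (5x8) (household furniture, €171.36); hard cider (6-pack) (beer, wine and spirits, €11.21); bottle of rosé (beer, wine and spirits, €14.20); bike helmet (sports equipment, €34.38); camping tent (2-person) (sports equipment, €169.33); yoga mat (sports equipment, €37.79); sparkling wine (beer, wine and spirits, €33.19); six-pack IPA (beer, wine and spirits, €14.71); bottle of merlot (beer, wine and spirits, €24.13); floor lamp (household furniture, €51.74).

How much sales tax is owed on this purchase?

€21.13

Coat rack €85.75: household furniture, buyer-exempt → 0% → €0.00
Area rug (5x8) €171.36: household furniture, buyer-exempt → 0% → €0.00
Hard cider (6-pack) €11.21: beer, wine and spirits, buyer-exempt → 0% → €0.00
Bottle of rosé €14.20: beer, wine and spirits, buyer-exempt → 0% → €0.00
Bike helmet €34.38: sports equipment → 8.75% → €3.00825
Camping tent (2-person) €169.33: sports equipment → 8.75% → €14.816375
Yoga mat €37.79: sports equipment → 8.75% → €3.306625
Sparkling wine €33.19: beer, wine and spirits, buyer-exempt → 0% → €0.00
Six-pack IPA €14.71: beer, wine and spirits, buyer-exempt → 0% → €0.00
Bottle of merlot €24.13: beer, wine and spirits, buyer-exempt → 0% → €0.00
Floor lamp €51.74: household furniture, buyer-exempt → 0% → €0.00
Unrounded tax sum = €21.13125 → €21.13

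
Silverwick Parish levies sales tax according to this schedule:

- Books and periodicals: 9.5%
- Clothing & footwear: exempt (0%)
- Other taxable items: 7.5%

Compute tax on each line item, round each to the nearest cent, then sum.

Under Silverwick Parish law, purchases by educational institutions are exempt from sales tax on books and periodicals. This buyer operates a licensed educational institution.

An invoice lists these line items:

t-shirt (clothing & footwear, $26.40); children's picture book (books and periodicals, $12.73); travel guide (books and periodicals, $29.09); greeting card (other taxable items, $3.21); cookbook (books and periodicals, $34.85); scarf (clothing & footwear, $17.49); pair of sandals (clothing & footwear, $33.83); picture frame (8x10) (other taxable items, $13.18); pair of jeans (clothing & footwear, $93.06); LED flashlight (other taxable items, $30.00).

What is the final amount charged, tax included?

T-shirt $26.40: clothing & footwear → 0% → $0.00
Children's picture book $12.73: books and periodicals, buyer-exempt → 0% → $0.00
Travel guide $29.09: books and periodicals, buyer-exempt → 0% → $0.00
Greeting card $3.21: other taxable items → 7.5% → $0.24
Cookbook $34.85: books and periodicals, buyer-exempt → 0% → $0.00
Scarf $17.49: clothing & footwear → 0% → $0.00
Pair of sandals $33.83: clothing & footwear → 0% → $0.00
Picture frame (8x10) $13.18: other taxable items → 7.5% → $0.99
Pair of jeans $93.06: clothing & footwear → 0% → $0.00
LED flashlight $30.00: other taxable items → 7.5% → $2.25
Subtotal = $293.84; tax = $3.48; total due = $297.32

$297.32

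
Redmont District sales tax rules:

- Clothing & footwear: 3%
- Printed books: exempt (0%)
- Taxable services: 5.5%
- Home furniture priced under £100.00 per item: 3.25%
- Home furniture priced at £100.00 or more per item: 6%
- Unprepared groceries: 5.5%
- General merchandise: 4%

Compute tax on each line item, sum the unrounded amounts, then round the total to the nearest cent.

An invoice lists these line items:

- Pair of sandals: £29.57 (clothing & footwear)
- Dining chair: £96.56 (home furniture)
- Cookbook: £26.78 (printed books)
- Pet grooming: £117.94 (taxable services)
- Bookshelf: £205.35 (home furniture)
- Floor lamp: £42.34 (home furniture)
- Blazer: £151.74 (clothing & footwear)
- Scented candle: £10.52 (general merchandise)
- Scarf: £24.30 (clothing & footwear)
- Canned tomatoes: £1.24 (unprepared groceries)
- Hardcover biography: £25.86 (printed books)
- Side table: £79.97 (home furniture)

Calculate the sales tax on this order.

£32.58

Pair of sandals £29.57: clothing & footwear → 3% → £0.8871
Dining chair £96.56: home furniture, under £100.00 → 3.25% → £3.1382
Cookbook £26.78: printed books → 0% → £0.00
Pet grooming £117.94: taxable services → 5.5% → £6.4867
Bookshelf £205.35: home furniture, £100.00 or more → 6% → £12.321
Floor lamp £42.34: home furniture, under £100.00 → 3.25% → £1.37605
Blazer £151.74: clothing & footwear → 3% → £4.5522
Scented candle £10.52: general merchandise → 4% → £0.4208
Scarf £24.30: clothing & footwear → 3% → £0.729
Canned tomatoes £1.24: unprepared groceries → 5.5% → £0.0682
Hardcover biography £25.86: printed books → 0% → £0.00
Side table £79.97: home furniture, under £100.00 → 3.25% → £2.599025
Unrounded tax sum = £32.578275 → £32.58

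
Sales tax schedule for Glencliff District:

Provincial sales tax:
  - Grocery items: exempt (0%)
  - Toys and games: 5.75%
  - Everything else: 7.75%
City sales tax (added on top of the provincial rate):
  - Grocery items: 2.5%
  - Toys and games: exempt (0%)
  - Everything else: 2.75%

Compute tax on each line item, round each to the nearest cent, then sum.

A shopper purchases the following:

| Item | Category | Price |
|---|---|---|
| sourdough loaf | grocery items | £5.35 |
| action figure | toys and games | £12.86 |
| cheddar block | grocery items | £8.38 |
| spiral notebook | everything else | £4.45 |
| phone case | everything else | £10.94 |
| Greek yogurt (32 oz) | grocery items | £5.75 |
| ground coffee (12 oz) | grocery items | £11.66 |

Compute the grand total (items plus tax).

Sourdough loaf £5.35: grocery items → 0% + 2.5% city = 2.5% → £0.13
Action figure £12.86: toys and games → 5.75% + 0% city = 5.75% → £0.74
Cheddar block £8.38: grocery items → 0% + 2.5% city = 2.5% → £0.21
Spiral notebook £4.45: everything else → 7.75% + 2.75% city = 10.5% → £0.47
Phone case £10.94: everything else → 7.75% + 2.75% city = 10.5% → £1.15
Greek yogurt (32 oz) £5.75: grocery items → 0% + 2.5% city = 2.5% → £0.14
Ground coffee (12 oz) £11.66: grocery items → 0% + 2.5% city = 2.5% → £0.29
Subtotal = £59.39; tax = £3.13; total due = £62.52

£62.52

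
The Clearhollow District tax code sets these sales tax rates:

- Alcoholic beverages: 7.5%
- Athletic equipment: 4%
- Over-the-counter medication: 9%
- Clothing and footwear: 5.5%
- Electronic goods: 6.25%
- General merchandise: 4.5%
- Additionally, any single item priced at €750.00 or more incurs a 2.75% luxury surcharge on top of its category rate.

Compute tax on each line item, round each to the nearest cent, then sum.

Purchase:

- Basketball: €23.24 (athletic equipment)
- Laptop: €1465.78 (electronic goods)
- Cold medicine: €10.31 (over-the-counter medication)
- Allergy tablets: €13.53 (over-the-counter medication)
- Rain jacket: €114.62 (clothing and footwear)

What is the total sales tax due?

Basketball €23.24: athletic equipment → 4% → €0.93
Laptop €1465.78: electronic goods → 6.25% + 2.75% surcharge = 9% → €131.92
Cold medicine €10.31: over-the-counter medication → 9% → €0.93
Allergy tablets €13.53: over-the-counter medication → 9% → €1.22
Rain jacket €114.62: clothing and footwear → 5.5% → €6.30
Total tax = €0.93 + €131.92 + €0.93 + €1.22 + €6.30 = €141.30

€141.30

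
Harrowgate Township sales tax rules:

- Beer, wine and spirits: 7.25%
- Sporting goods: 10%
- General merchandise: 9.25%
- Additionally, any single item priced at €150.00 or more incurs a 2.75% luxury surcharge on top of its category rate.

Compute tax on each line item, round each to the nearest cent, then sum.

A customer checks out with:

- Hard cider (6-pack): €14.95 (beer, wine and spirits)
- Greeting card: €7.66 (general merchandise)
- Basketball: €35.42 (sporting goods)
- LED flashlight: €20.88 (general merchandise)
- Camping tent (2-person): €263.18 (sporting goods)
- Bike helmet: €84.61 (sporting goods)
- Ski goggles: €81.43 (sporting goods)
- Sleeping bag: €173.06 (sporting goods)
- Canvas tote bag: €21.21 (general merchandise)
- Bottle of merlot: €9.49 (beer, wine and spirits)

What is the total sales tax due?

€82.14

Hard cider (6-pack) €14.95: beer, wine and spirits → 7.25% → €1.08
Greeting card €7.66: general merchandise → 9.25% → €0.71
Basketball €35.42: sporting goods → 10% → €3.54
LED flashlight €20.88: general merchandise → 9.25% → €1.93
Camping tent (2-person) €263.18: sporting goods → 10% + 2.75% surcharge = 12.75% → €33.56
Bike helmet €84.61: sporting goods → 10% → €8.46
Ski goggles €81.43: sporting goods → 10% → €8.14
Sleeping bag €173.06: sporting goods → 10% + 2.75% surcharge = 12.75% → €22.07
Canvas tote bag €21.21: general merchandise → 9.25% → €1.96
Bottle of merlot €9.49: beer, wine and spirits → 7.25% → €0.69
Total tax = €1.08 + €0.71 + €3.54 + €1.93 + €33.56 + €8.46 + €8.14 + €22.07 + €1.96 + €0.69 = €82.14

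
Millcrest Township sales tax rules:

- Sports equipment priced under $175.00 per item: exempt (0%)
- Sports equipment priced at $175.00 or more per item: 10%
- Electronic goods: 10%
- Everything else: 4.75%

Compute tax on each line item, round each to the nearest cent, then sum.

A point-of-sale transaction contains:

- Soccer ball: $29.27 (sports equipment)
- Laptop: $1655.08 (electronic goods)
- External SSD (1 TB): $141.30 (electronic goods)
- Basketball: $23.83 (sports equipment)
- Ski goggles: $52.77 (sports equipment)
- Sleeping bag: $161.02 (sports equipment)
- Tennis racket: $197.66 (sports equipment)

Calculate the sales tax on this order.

Soccer ball $29.27: sports equipment, under $175.00 → 0% → $0.00
Laptop $1655.08: electronic goods → 10% → $165.51
External SSD (1 TB) $141.30: electronic goods → 10% → $14.13
Basketball $23.83: sports equipment, under $175.00 → 0% → $0.00
Ski goggles $52.77: sports equipment, under $175.00 → 0% → $0.00
Sleeping bag $161.02: sports equipment, under $175.00 → 0% → $0.00
Tennis racket $197.66: sports equipment, $175.00 or more → 10% → $19.77
Total tax = $165.51 + $14.13 + $19.77 = $199.41

$199.41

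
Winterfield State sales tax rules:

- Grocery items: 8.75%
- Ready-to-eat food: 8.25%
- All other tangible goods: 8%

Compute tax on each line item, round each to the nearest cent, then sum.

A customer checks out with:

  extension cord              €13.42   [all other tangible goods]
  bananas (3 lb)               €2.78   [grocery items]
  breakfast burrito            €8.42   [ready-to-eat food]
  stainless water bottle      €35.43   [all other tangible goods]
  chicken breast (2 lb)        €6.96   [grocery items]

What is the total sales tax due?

Extension cord €13.42: all other tangible goods → 8% → €1.07
Bananas (3 lb) €2.78: grocery items → 8.75% → €0.24
Breakfast burrito €8.42: ready-to-eat food → 8.25% → €0.69
Stainless water bottle €35.43: all other tangible goods → 8% → €2.83
Chicken breast (2 lb) €6.96: grocery items → 8.75% → €0.61
Total tax = €1.07 + €0.24 + €0.69 + €2.83 + €0.61 = €5.44

€5.44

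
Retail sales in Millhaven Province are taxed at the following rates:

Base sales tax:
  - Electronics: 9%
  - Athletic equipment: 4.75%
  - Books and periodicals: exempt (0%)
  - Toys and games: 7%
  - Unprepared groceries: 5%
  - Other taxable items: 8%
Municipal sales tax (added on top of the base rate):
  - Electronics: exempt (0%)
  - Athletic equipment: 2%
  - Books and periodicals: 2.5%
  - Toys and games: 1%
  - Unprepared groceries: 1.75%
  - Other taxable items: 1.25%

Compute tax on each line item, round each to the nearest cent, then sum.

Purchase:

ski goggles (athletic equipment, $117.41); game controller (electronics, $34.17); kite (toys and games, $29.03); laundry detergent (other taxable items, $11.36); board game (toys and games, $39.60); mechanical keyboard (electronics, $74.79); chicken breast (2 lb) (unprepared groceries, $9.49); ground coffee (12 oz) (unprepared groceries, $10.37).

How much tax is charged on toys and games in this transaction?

$5.49

Kite $29.03: toys and games → 7% + 1% municipal = 8% → $2.32
Board game $39.60: toys and games → 7% + 1% municipal = 8% → $3.17
Tax on toys and games = $2.32 + $3.17 = $5.49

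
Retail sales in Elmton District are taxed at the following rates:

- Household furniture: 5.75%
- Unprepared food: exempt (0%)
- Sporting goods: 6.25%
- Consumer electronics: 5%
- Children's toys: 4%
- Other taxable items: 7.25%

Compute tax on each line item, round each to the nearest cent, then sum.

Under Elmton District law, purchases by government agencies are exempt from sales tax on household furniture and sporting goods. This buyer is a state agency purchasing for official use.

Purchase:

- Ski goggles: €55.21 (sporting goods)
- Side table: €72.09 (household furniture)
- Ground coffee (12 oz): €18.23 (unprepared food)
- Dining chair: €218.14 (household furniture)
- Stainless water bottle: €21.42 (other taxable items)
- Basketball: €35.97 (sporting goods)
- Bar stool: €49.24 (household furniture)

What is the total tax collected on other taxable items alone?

Stainless water bottle €21.42: other taxable items → 7.25% → €1.55
Tax on other taxable items = €1.55

€1.55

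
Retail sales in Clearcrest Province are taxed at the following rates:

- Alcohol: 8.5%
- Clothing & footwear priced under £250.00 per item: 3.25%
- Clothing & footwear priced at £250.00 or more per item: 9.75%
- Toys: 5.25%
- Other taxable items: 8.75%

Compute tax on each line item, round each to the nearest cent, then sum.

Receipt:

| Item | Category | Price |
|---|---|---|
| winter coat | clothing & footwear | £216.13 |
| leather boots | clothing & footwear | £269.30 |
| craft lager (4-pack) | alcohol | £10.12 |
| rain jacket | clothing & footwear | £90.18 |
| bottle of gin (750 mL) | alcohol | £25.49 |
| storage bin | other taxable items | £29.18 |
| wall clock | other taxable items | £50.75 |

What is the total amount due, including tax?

Winter coat £216.13: clothing & footwear, under £250.00 → 3.25% → £7.02
Leather boots £269.30: clothing & footwear, £250.00 or more → 9.75% → £26.26
Craft lager (4-pack) £10.12: alcohol → 8.5% → £0.86
Rain jacket £90.18: clothing & footwear, under £250.00 → 3.25% → £2.93
Bottle of gin (750 mL) £25.49: alcohol → 8.5% → £2.17
Storage bin £29.18: other taxable items → 8.75% → £2.55
Wall clock £50.75: other taxable items → 8.75% → £4.44
Subtotal = £691.15; tax = £46.23; total due = £737.38

£737.38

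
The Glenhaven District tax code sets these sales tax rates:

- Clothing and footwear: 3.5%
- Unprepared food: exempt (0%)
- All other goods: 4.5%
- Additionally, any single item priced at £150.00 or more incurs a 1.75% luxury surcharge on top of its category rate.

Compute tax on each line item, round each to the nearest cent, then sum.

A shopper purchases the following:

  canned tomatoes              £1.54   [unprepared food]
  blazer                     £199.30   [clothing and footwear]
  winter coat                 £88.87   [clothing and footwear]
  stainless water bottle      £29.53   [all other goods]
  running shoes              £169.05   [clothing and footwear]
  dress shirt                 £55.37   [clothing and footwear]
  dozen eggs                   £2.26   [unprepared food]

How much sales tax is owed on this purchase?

Canned tomatoes £1.54: unprepared food → 0% → £0.00
Blazer £199.30: clothing and footwear → 3.5% + 1.75% surcharge = 5.25% → £10.46
Winter coat £88.87: clothing and footwear → 3.5% → £3.11
Stainless water bottle £29.53: all other goods → 4.5% → £1.33
Running shoes £169.05: clothing and footwear → 3.5% + 1.75% surcharge = 5.25% → £8.88
Dress shirt £55.37: clothing and footwear → 3.5% → £1.94
Dozen eggs £2.26: unprepared food → 0% → £0.00
Total tax = £10.46 + £3.11 + £1.33 + £8.88 + £1.94 = £25.72

£25.72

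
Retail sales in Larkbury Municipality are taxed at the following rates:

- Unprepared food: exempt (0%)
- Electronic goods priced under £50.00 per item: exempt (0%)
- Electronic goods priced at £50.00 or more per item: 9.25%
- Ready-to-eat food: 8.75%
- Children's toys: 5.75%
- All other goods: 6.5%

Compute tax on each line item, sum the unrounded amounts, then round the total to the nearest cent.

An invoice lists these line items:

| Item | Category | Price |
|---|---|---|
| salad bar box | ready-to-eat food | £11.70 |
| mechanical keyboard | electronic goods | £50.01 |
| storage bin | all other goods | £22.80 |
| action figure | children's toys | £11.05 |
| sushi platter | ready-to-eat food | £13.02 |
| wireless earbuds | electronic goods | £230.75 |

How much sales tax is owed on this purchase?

Salad bar box £11.70: ready-to-eat food → 8.75% → £1.02375
Mechanical keyboard £50.01: electronic goods, £50.00 or more → 9.25% → £4.625925
Storage bin £22.80: all other goods → 6.5% → £1.482
Action figure £11.05: children's toys → 5.75% → £0.635375
Sushi platter £13.02: ready-to-eat food → 8.75% → £1.13925
Wireless earbuds £230.75: electronic goods, £50.00 or more → 9.25% → £21.344375
Unrounded tax sum = £30.250675 → £30.25

£30.25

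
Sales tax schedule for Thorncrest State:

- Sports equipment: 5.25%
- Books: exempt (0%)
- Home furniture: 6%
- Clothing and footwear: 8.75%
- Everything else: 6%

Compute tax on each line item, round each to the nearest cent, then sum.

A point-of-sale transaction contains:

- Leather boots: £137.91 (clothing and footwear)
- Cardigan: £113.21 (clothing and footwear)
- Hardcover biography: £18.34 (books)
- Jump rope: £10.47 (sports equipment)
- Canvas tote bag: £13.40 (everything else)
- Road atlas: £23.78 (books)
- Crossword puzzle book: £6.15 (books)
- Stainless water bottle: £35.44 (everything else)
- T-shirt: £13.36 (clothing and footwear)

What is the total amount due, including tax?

Leather boots £137.91: clothing and footwear → 8.75% → £12.07
Cardigan £113.21: clothing and footwear → 8.75% → £9.91
Hardcover biography £18.34: books → 0% → £0.00
Jump rope £10.47: sports equipment → 5.25% → £0.55
Canvas tote bag £13.40: everything else → 6% → £0.80
Road atlas £23.78: books → 0% → £0.00
Crossword puzzle book £6.15: books → 0% → £0.00
Stainless water bottle £35.44: everything else → 6% → £2.13
T-shirt £13.36: clothing and footwear → 8.75% → £1.17
Subtotal = £372.06; tax = £26.63; total due = £398.69

£398.69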